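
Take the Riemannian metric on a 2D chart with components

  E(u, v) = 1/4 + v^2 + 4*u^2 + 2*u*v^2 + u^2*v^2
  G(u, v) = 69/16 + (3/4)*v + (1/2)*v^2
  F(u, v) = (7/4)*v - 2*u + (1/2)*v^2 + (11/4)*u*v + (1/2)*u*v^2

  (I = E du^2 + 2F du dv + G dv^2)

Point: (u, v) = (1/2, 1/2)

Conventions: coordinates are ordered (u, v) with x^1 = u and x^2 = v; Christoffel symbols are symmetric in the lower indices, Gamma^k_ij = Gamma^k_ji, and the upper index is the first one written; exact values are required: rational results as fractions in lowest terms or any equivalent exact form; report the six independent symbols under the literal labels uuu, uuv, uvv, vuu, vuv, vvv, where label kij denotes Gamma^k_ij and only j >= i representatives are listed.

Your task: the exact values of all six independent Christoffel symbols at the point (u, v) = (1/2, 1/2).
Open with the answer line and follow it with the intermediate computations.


Answer: Gamma_uuu = 3238/2089, Gamma_uuv = 1386/2089, Gamma_uvv = 4654/2089, Gamma_vuu = -1210/2089, Gamma_vuv = -216/2089, Gamma_vvv = -454/2089

E = 29/16, F = 3/4, G = 77/16 at the point
E_u = 19/4, E_v = 9/4, F_u = -1/2, F_v = 31/8, G_u = 0, G_v = 5/4
EG - F^2 = 2089/256;  g^inv = (256/2089) * [[77/16, -3/4], [-3/4, 29/16]]
first-kind symbols [ij,l] = (1/2)(d_i g_jl + d_j g_il - d_l g_ij): [uu,u] = E_u/2 = 19/8, [uu,v] = F_u - E_v/2 = -13/8, [uv,u] = E_v/2 = 9/8, [uv,v] = G_u/2 = 0, [vv,u] = F_v - G_u/2 = 31/8, [vv,v] = G_v/2 = 5/8
Gamma^u_ij = (G*[ij,u] - F*[ij,v])/(EG - F^2), Gamma^v_ij = (E*[ij,v] - F*[ij,u])/(EG - F^2)


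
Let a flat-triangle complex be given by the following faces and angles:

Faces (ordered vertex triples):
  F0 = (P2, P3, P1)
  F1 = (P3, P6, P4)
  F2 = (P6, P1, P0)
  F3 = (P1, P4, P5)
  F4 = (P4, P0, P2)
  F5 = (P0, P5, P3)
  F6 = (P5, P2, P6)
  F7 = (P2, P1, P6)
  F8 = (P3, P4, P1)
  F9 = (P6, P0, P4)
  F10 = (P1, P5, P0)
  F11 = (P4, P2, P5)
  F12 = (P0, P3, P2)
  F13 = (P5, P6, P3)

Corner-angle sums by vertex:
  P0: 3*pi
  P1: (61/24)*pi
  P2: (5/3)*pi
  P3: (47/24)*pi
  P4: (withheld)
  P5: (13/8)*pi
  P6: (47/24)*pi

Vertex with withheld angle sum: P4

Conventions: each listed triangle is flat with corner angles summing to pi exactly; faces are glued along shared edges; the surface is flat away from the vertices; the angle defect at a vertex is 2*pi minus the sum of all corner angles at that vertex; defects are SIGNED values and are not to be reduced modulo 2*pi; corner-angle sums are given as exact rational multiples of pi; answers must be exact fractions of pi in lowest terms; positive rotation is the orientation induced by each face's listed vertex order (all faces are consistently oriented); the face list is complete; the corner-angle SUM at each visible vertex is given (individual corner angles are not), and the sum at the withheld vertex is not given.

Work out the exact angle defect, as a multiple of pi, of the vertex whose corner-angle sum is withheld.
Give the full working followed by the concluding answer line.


V = 7, E = 21, F = 14; chi = V - E + F = 0
Gauss-Bonnet: total defect = 2*pi*chi = 0; visible defects sum to (-3/4)*pi

Answer: defect(P4) = (3/4)*pi


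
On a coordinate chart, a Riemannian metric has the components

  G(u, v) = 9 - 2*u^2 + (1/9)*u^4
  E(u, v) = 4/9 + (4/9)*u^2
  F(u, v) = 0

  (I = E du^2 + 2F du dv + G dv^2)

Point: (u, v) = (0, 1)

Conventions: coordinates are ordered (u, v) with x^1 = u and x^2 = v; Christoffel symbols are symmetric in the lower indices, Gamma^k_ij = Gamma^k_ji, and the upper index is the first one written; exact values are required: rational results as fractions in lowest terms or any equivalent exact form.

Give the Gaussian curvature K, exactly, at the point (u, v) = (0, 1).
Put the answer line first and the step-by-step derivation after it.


Answer: K = 1/2

E = 4/9, F = 0, G = 9, EG - F^2 = 4 at the point
E_u = 0, E_v = 0, F_u = 0, F_v = 0, G_u = 0, G_v = 0
E_vv = 0, F_uv = 0, G_uu = -4
Using the Brioschi determinant formula for K from the metric derivatives:
M1 = [[-E_vv/2 + F_uv - G_uu/2, E_u/2, F_u - E_v/2], [F_v - G_u/2, E, F], [G_v/2, F, G]] = [[2, 0, 0], [0, 4/9, 0], [0, 0, 9]]; det M1 = 8
M2 = [[0, E_v/2, G_u/2], [E_v/2, E, F], [G_u/2, F, G]] = [[0, 0, 0], [0, 4/9, 0], [0, 0, 9]]; det M2 = 0
det M1 - det M2 = 8; K = 8 / (4)^2 = 1/2


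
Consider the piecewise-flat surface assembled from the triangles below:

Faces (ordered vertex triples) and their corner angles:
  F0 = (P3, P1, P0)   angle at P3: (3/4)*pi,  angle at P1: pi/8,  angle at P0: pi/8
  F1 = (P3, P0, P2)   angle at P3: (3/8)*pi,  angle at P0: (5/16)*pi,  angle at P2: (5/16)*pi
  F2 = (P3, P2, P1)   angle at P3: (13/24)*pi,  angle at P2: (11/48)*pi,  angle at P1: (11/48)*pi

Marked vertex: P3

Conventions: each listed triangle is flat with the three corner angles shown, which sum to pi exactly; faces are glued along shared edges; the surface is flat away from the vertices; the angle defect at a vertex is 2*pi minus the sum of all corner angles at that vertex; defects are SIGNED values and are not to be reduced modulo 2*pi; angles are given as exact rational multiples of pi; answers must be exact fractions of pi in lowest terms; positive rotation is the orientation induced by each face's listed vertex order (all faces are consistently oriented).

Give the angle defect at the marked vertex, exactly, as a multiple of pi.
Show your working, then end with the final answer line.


Sum of corner angles at P3: (5/3)*pi
defect = 2*pi - (5/3)*pi

Answer: defect(P3) = pi/3


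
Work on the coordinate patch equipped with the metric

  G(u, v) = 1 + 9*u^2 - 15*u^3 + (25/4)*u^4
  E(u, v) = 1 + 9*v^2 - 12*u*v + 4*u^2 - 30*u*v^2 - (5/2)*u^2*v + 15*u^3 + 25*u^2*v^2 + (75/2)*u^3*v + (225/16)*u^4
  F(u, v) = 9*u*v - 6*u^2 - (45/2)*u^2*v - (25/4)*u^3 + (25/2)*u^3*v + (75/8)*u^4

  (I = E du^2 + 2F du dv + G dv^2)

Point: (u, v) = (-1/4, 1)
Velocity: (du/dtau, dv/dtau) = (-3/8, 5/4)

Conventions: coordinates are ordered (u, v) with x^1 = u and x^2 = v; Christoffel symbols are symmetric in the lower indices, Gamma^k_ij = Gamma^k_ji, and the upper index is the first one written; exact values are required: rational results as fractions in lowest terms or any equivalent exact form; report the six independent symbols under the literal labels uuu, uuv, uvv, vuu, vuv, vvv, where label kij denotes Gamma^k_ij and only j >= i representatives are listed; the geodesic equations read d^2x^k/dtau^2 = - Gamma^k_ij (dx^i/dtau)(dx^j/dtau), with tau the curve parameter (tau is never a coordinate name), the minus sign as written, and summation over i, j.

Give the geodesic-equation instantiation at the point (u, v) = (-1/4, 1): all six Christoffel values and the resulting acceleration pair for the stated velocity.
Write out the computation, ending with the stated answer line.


E = 87617/4096, F = -8381/2048, G = 1865/1024 at the point
E_u = -11849/256, E_v = 4913/128, F_u = 3051/128, F_v = -493/128, G_u = -493/64, G_v = 0
EG - F^2 = 90981/4096;  g^inv = (4096/90981) * [[1865/1024, 8381/2048], [8381/2048, 87617/4096]]
first-kind symbols [ij,l] = (1/2)(d_i g_jl + d_j g_il - d_l g_ij): [uu,u] = E_u/2 = -11849/512, [uu,v] = F_u - E_v/2 = 1189/256, [uv,u] = E_v/2 = 4913/256, [uv,v] = G_u/2 = -493/128, [vv,u] = F_v - G_u/2 = 0, [vv,v] = G_v/2 = 0
Gamma^u_ij = (G*[ij,u] - F*[ij,v])/(EG - F^2), Gamma^v_ij = (E*[ij,v] - F*[ij,u])/(EG - F^2)
Gamma_uuu = -94792/90981, Gamma_uuv = 78608/90981, Gamma_uvv = 0, Gamma_vuu = 19024/90981, Gamma_vuv = -15776/90981, Gamma_vvv = 0
d^2u/dtau^2 = -(Gamma_uuu*(-3/8)^2 + 2*Gamma_uuv*(-3/8)*(5/4) + Gamma_uvv*(5/4)^2) = 21097/22056
d^2v/dtau^2 = -(Gamma_vuu*(-3/8)^2 + 2*Gamma_vuv*(-3/8)*(5/4) + Gamma_vvv*(5/4)^2) = -2117/11028

Answer: Gamma_uuu = -94792/90981, Gamma_uuv = 78608/90981, Gamma_uvv = 0, Gamma_vuu = 19024/90981, Gamma_vuv = -15776/90981, Gamma_vvv = 0; accelerations (d^2u/dtau^2, d^2v/dtau^2) = (21097/22056, -2117/11028)


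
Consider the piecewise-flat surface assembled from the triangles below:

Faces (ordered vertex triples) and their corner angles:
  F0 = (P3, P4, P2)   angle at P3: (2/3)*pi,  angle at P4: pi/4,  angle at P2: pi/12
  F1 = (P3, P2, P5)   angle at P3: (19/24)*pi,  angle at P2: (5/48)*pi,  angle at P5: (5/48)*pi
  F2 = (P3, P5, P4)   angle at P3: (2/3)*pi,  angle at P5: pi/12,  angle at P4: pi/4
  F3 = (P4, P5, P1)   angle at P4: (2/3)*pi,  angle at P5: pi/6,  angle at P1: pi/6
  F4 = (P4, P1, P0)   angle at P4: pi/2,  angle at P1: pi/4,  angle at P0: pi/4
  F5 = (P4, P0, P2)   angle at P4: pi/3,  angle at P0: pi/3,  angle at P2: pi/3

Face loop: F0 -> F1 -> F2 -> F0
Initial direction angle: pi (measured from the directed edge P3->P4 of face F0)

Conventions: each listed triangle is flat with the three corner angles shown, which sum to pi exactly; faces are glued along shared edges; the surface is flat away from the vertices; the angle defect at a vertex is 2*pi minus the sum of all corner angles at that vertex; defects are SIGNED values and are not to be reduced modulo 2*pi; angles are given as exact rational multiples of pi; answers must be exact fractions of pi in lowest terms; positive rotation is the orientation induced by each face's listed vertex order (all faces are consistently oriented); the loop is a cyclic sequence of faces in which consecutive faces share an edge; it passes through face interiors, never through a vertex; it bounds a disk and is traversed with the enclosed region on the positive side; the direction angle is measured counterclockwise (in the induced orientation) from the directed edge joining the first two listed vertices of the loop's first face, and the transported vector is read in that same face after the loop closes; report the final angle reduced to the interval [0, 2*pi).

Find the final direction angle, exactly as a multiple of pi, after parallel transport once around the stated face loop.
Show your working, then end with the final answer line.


enclosed vertex P3: corner angles sum to (17/8)*pi, defect = 2*pi - (17/8)*pi = -pi/8
transport around the loop rotates by the sum of enclosed defects; add to the initial angle mod 2*pi
final angle = pi - pi/8 = (7/8)*pi (mod 2*pi)

Answer: final direction angle = (7/8)*pi


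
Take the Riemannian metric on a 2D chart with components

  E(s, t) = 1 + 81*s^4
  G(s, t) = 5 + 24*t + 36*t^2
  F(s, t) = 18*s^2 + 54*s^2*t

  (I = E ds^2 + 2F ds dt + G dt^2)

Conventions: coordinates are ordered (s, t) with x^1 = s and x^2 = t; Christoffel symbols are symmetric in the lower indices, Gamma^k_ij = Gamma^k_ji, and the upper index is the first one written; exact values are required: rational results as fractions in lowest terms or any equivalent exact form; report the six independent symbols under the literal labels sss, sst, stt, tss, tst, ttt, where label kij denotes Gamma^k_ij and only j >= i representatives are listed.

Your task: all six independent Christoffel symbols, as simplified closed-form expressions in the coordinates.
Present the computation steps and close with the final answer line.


E = 1 + 81*s^4; F = 18*s^2 + 54*s^2*t; G = 5 + 24*t + 36*t^2
Gamma^k_ij = (1/2) g^{kl} (d_i g_jl + d_j g_il - d_l g_ij), with g^inv = (1/(EG-F^2)) [[G, -F], [-F, E]]
first partials: E_s = 324*s^3, E_t = 0, F_s = 36*s + 108*s*t, F_t = 54*s^2, G_s = 0, G_t = 24 + 72*t
D = EG - F^2 = 5 + 24*t + 36*t^2 + 81*s^4
expanded: Gamma^s_ss = (G E_s - 2F F_s + F E_t)/(2D), Gamma^s_st = (G E_t - F G_s)/(2D), Gamma^s_tt = (2G F_t - G G_s - F G_t)/(2D), Gamma^t_ss = (2E F_s - E E_t - F E_s)/(2D), Gamma^t_st = (E G_s - F E_t)/(2D), Gamma^t_tt = (E G_t - 2F F_t + F G_s)/(2D); substitute and cancel common factors

Answer: Gamma_sss = 162*s^3/(81*s^4 + 36*t^2 + 24*t + 5), Gamma_sst = 0, Gamma_stt = 54*s^2/(81*s^4 + 36*t^2 + 24*t + 5), Gamma_tss = (108*s*t + 36*s)/(81*s^4 + 36*t^2 + 24*t + 5), Gamma_tst = 0, Gamma_ttt = (36*t + 12)/(81*s^4 + 36*t^2 + 24*t + 5)


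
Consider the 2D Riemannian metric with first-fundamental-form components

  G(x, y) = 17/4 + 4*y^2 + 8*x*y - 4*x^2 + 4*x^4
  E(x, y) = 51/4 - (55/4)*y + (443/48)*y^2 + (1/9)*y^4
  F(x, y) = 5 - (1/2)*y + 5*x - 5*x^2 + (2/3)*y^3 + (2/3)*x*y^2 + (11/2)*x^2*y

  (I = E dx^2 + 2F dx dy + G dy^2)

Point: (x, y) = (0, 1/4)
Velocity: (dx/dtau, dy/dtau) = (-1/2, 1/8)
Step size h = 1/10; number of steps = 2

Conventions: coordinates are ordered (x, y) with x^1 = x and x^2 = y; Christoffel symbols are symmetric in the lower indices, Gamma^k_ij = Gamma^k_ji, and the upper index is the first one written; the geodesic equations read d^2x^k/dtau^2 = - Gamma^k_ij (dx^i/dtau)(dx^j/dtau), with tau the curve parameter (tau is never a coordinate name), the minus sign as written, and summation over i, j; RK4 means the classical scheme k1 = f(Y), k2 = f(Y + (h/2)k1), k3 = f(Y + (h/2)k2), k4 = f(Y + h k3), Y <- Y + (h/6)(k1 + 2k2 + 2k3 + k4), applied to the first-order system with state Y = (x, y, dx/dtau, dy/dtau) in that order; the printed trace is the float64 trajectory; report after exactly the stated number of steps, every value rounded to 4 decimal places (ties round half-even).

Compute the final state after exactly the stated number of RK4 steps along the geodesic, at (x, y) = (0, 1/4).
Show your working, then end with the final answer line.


f(Y) = (dx/dtau, dy/dtau, -Gamma^x_ij Y'^i Y'^j, -Gamma^y_ij Y'^i Y'^j) with the Gammas evaluated at the stage position; h = 0.100000; intermediate values shown to 6 dp
step 0: x = 0.0000, y = 0.2500, dx/dtau = -0.5000, dy/dtau = 0.1250
step 1:
  k1: at (x, y) = (0.000000, 0.250000), (dx/dtau, dy/dtau) = (-0.500000, 0.125000); Gamma_xxx = -2.274057, Gamma_xxy = -1.232008, Gamma_xyy = -0.536567, Gamma_yxx = 4.603471, Gamma_yxy = 1.559750, Gamma_yyy = 0.804745; k1 = (-0.500000, 0.125000, 0.422897, -0.968473)
  k2: at (x, y) = (-0.025000, 0.256250), (dx/dtau, dy/dtau) = (-0.478855, 0.076576); Gamma_xxx = -2.178355, Gamma_xxy = -1.197983, Gamma_xyy = -0.521753, Gamma_yxx = 4.504945, Gamma_yxy = 1.529744, Gamma_yyy = 0.763821; k2 = (-0.478855, 0.076576, 0.414704, -0.925285)
  k3: at (x, y) = (-0.023943, 0.253829), (dx/dtau, dy/dtau) = (-0.479265, 0.078736); Gamma_xxx = -2.182977, Gamma_xxy = -1.198588, Gamma_xyy = -0.517849, Gamma_yxx = 4.518441, Gamma_yxy = 1.529721, Gamma_yyy = 0.759538; k3 = (-0.479265, 0.078736, 0.414171, -0.927122)
  k4: at (x, y) = (-0.047926, 0.257874), (dx/dtau, dy/dtau) = (-0.458583, 0.032288); Gamma_xxx = -2.097422, Gamma_xxy = -1.166843, Gamma_xyy = -0.500154, Gamma_yxx = 4.445418, Gamma_yxy = 1.503584, Gamma_yyy = 0.716150; k4 = (-0.458583, 0.032288, 0.407052, -0.891085)
  Y <- Y + (h/6)(k1 + 2k2 + 2k3 + k4): x = -0.0479, y = 0.2578, dx/dtau = -0.4585, dy/dtau = 0.0323
step 2:
  k1: at (x, y) = (-0.047914, 0.257799), (dx/dtau, dy/dtau) = (-0.458538, 0.032260); Gamma_xxx = -2.097487, Gamma_xxy = -1.166834, Gamma_xyy = -0.500016, Gamma_yxx = 4.445768, Gamma_yxy = 1.503553, Gamma_yyy = 0.715974; k1 = (-0.458538, 0.032260, 0.407011, -0.891018)
  k2: at (x, y) = (-0.070841, 0.259412), (dx/dtau, dy/dtau) = (-0.438188, -0.012290); Gamma_xxx = -2.020950, Gamma_xxy = -1.136970, Gamma_xyy = -0.479070, Gamma_yxx = 4.396809, Gamma_yxy = 1.480187, Gamma_yyy = 0.669380; k2 = (-0.438188, -0.012290, 0.400358, -0.860269)
  k3: at (x, y) = (-0.069823, 0.257184), (dx/dtau, dy/dtau) = (-0.438520, -0.010753); Gamma_xxx = -2.024736, Gamma_xxy = -1.137514, Gamma_xyy = -0.475779, Gamma_yxx = 4.407713, Gamma_yxy = 1.479714, Gamma_yyy = 0.665670; k3 = (-0.438520, -0.010753, 0.400140, -0.861636)
  k4: at (x, y) = (-0.091766, 0.256723), (dx/dtau, dy/dtau) = (-0.418524, -0.053903); Gamma_xxx = -1.955099, Gamma_xxy = -1.109158, Gamma_xyy = -0.452544, Gamma_yxx = 4.377441, Gamma_yxy = 1.457864, Gamma_yyy = 0.616629; k4 = (-0.418524, -0.053903, 0.393820, -0.834334)
  Y <- Y + (h/6)(k1 + 2k2 + 2k3 + k4): x = -0.0918, y = 0.2567, dx/dtau = -0.4185, dy/dtau = -0.0539

Answer: x = -0.0918, y = 0.2567, dx/dtau = -0.4185, dy/dtau = -0.0539


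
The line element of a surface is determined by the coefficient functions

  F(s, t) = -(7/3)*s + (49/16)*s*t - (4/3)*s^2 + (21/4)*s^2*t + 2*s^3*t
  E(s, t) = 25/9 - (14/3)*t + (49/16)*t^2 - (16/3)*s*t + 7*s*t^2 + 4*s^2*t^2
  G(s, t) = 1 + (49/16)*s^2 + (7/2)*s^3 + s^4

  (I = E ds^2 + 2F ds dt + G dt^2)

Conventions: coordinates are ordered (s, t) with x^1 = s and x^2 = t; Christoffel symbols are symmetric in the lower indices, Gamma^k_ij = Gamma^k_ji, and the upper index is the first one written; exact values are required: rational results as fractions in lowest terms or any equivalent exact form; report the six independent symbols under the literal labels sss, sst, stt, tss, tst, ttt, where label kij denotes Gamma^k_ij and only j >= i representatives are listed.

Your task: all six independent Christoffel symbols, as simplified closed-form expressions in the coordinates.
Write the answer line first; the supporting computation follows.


Answer: Gamma_sss = (576*s*t^2 + 504*t^2 - 384*t)/(144*s^4 + 504*s^3 + 576*s^2*t^2 + 441*s^2 + 1008*s*t^2 - 768*s*t + 441*t^2 - 672*t + 400), Gamma_sst = (576*s^2*t + 1008*s*t - 384*s + 441*t - 336)/(144*s^4 + 504*s^3 + 576*s^2*t^2 + 441*s^2 + 1008*s*t^2 - 768*s*t + 441*t^2 - 672*t + 400), Gamma_stt = 0, Gamma_tss = (288*s^2*t + 504*s*t)/(144*s^4 + 504*s^3 + 576*s^2*t^2 + 441*s^2 + 1008*s*t^2 - 768*s*t + 441*t^2 - 672*t + 400), Gamma_tst = (288*s^3 + 756*s^2 + 441*s)/(144*s^4 + 504*s^3 + 576*s^2*t^2 + 441*s^2 + 1008*s*t^2 - 768*s*t + 441*t^2 - 672*t + 400), Gamma_ttt = 0

E = 25/9 - (14/3)*t + (49/16)*t^2 - (16/3)*s*t + 7*s*t^2 + 4*s^2*t^2; F = -(7/3)*s + (49/16)*s*t - (4/3)*s^2 + (21/4)*s^2*t + 2*s^3*t; G = 1 + (49/16)*s^2 + (7/2)*s^3 + s^4
Gamma^k_ij = (1/2) g^{kl} (d_i g_jl + d_j g_il - d_l g_ij), with g^inv = (1/(EG-F^2)) [[G, -F], [-F, E]]
first partials: E_s = -(16/3)*t + 7*t^2 + 8*s*t^2, E_t = -14/3 + (49/8)*t - (16/3)*s + 14*s*t + 8*s^2*t, F_s = -7/3 + (49/16)*t - (8/3)*s + (21/2)*s*t + 6*s^2*t, F_t = (49/16)*s + (21/4)*s^2 + 2*s^3, G_s = (49/8)*s + (21/2)*s^2 + 4*s^3, G_t = 0
D = EG - F^2 = 25/9 - (14/3)*t + (49/16)*t^2 - (16/3)*s*t + (49/16)*s^2 + 7*s*t^2 + (7/2)*s^3 + 4*s^2*t^2 + s^4
expanded: Gamma^s_ss = (G E_s - 2F F_s + F E_t)/(2D), Gamma^s_st = (G E_t - F G_s)/(2D), Gamma^s_tt = (2G F_t - G G_s - F G_t)/(2D), Gamma^t_ss = (2E F_s - E E_t - F E_s)/(2D), Gamma^t_st = (E G_s - F E_t)/(2D), Gamma^t_tt = (E G_t - 2F F_t + F G_s)/(2D); substitute and cancel common factors


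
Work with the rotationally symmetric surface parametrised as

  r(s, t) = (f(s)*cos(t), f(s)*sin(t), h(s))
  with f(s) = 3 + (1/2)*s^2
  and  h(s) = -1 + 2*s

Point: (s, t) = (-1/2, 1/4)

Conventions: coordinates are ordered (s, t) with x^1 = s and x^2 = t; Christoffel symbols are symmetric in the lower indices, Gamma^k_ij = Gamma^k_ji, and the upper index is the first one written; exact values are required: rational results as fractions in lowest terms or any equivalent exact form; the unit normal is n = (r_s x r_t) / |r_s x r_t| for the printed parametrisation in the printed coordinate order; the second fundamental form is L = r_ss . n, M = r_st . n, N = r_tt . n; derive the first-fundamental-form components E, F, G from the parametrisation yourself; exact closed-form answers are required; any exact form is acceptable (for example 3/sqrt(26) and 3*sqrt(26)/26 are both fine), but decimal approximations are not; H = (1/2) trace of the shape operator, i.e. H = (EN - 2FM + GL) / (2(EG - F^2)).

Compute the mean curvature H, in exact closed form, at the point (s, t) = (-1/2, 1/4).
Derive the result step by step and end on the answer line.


f = 25/8, f' = -1/2, f'' = 1, h' = 2, h'' = 0
E = 17/4, F = 0, G = 625/64; answer radicand W^2 = 17/4
unnormalised second-form numerators: l = -2, m = 0, n = 25/4; L = l/sqrt(17/4), and similarly M = m/sqrt(W^2), N = n/sqrt(W^2)
H = (E*n - 2*F*m + G*l) / (2*(EG - F^2)*sqrt(W^2)); E*n - 2*F*m + G*l = 225/32, EG - F^2 = 10625/256, so H = (36/425)/sqrt(17/4)

Answer: H = 72*sqrt(17)/7225


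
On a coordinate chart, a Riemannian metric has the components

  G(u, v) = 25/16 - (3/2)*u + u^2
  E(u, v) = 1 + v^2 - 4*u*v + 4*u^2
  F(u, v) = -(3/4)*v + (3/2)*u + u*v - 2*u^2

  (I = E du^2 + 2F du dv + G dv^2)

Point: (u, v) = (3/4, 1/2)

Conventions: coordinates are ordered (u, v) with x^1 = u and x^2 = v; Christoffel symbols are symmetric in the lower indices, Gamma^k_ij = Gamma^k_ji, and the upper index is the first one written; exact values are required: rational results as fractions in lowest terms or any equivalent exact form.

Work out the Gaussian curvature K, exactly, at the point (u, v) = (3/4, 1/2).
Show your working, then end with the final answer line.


E = 2, F = 0, G = 1, EG - F^2 = 2 at the point
E_u = 4, E_v = -2, F_u = -1, F_v = 0, G_u = 0, G_v = 0
E_vv = 2, F_uv = 1, G_uu = 2
Compute both Brioschi determinants and normalise by (EG - F^2)^2.
M1 = [[-E_vv/2 + F_uv - G_uu/2, E_u/2, F_u - E_v/2], [F_v - G_u/2, E, F], [G_v/2, F, G]] = [[-1, 2, 0], [0, 2, 0], [0, 0, 1]]; det M1 = -2
M2 = [[0, E_v/2, G_u/2], [E_v/2, E, F], [G_u/2, F, G]] = [[0, -1, 0], [-1, 2, 0], [0, 0, 1]]; det M2 = -1
det M1 - det M2 = -1; K = -1 / (2)^2 = -1/4

Answer: K = -1/4


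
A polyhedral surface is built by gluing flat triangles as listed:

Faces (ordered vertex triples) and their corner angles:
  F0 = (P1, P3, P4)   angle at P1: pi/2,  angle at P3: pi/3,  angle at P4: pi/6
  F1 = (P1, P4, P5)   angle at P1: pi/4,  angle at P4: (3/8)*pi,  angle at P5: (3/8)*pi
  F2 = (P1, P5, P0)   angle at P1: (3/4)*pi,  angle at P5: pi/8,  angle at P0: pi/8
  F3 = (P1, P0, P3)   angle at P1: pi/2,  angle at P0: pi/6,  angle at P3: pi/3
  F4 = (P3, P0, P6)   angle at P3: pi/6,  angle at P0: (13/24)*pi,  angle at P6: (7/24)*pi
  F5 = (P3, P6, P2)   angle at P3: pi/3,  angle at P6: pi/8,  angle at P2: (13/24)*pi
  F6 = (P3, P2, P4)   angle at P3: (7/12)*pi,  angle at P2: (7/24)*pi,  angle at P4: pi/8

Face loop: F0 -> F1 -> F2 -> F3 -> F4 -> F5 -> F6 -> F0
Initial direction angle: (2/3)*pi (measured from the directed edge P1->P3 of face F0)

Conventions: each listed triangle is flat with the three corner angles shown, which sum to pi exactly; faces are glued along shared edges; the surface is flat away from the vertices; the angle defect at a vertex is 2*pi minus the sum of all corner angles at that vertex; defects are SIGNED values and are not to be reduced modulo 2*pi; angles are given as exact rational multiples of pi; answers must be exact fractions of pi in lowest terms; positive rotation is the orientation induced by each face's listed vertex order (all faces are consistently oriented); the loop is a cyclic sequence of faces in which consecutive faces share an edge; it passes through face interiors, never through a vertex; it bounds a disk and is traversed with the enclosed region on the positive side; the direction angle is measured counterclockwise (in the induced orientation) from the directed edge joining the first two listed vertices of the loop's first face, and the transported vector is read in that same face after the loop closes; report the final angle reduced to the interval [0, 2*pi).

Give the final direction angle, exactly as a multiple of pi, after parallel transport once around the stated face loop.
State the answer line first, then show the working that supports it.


Answer: final direction angle = (11/12)*pi

enclosed vertex P1: corner angles sum to 2*pi, defect = 2*pi - 2*pi = 0
enclosed vertex P3: corner angles sum to (7/4)*pi, defect = 2*pi - (7/4)*pi = pi/4
the final direction is the initial angle plus the enclosed defects, taken mod 2*pi in the induced orientation
final angle = (2/3)*pi + pi/4 = (11/12)*pi (mod 2*pi)


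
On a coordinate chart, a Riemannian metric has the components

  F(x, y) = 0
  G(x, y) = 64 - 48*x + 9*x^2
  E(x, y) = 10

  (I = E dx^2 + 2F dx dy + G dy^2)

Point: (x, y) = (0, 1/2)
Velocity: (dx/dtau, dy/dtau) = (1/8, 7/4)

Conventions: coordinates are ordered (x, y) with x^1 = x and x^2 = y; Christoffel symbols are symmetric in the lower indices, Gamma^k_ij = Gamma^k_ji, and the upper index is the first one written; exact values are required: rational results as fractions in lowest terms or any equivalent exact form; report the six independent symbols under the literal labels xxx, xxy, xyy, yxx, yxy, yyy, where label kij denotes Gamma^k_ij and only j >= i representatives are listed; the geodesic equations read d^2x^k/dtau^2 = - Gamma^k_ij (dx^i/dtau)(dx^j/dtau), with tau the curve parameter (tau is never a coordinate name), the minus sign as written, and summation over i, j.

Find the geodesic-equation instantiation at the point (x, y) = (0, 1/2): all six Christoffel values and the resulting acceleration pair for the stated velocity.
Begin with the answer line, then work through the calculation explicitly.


Answer: Gamma_xxx = 0, Gamma_xxy = 0, Gamma_xyy = 12/5, Gamma_yxx = 0, Gamma_yxy = -3/8, Gamma_yyy = 0; accelerations (d^2x/dtau^2, d^2y/dtau^2) = (-147/20, 21/128)

E = 10, F = 0, G = 64 at the point
E_x = 0, E_y = 0, F_x = 0, F_y = 0, G_x = -48, G_y = 0
EG - F^2 = 640;  g^inv = (1/640) * [[64, 0], [0, 10]]
first-kind symbols [ij,l] = (1/2)(d_i g_jl + d_j g_il - d_l g_ij): [xx,x] = E_x/2 = 0, [xx,y] = F_x - E_y/2 = 0, [xy,x] = E_y/2 = 0, [xy,y] = G_x/2 = -24, [yy,x] = F_y - G_x/2 = 24, [yy,y] = G_y/2 = 0
Gamma^x_ij = (G*[ij,x] - F*[ij,y])/(EG - F^2), Gamma^y_ij = (E*[ij,y] - F*[ij,x])/(EG - F^2)
Gamma_xxx = 0, Gamma_xxy = 0, Gamma_xyy = 12/5, Gamma_yxx = 0, Gamma_yxy = -3/8, Gamma_yyy = 0
d^2x/dtau^2 = -(Gamma_xxx*(1/8)^2 + 2*Gamma_xxy*(1/8)*(7/4) + Gamma_xyy*(7/4)^2) = -147/20
d^2y/dtau^2 = -(Gamma_yxx*(1/8)^2 + 2*Gamma_yxy*(1/8)*(7/4) + Gamma_yyy*(7/4)^2) = 21/128


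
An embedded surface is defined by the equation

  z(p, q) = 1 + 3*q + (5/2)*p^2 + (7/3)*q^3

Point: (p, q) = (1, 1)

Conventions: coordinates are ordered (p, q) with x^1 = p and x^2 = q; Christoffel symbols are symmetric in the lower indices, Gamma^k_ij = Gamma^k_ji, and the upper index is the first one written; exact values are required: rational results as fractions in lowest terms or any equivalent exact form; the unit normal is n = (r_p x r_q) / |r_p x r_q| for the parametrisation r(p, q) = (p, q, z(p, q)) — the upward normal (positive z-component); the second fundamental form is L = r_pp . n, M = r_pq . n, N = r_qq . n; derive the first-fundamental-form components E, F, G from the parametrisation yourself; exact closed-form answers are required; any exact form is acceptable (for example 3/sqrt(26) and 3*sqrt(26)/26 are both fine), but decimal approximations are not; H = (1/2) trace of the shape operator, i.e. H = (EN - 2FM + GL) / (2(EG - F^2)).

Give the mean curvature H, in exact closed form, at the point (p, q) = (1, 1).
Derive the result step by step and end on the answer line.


z_p = 5, z_q = 10, z_pp = 5, z_pq = 0, z_qq = 14
E = 26, F = 50, G = 101; answer radicand W^2 = 126
unnormalised second-form numerators: l = 5, m = 0, n = 14; L = l/sqrt(126), and similarly M = m/sqrt(W^2), N = n/sqrt(W^2)
H = (E*n - 2*F*m + G*l) / (2*(EG - F^2)*sqrt(W^2)); E*n - 2*F*m + G*l = 869, EG - F^2 = 126, so H = (869/252)/sqrt(126)

Answer: H = 869*sqrt(14)/10584


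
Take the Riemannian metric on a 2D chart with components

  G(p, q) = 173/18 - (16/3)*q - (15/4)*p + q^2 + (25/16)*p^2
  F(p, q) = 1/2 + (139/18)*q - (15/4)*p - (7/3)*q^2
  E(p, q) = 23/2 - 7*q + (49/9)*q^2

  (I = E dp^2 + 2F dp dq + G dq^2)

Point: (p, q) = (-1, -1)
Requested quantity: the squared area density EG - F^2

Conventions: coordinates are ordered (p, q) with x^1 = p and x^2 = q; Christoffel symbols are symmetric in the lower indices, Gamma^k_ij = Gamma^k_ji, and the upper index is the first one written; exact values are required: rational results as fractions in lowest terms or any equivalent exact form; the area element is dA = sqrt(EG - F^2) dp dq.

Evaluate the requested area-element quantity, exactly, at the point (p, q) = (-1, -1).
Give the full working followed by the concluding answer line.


E = 431/18, F = -209/36, G = 3061/144; EG - F^2 = 15209/32

Answer: EG - F^2 = 15209/32


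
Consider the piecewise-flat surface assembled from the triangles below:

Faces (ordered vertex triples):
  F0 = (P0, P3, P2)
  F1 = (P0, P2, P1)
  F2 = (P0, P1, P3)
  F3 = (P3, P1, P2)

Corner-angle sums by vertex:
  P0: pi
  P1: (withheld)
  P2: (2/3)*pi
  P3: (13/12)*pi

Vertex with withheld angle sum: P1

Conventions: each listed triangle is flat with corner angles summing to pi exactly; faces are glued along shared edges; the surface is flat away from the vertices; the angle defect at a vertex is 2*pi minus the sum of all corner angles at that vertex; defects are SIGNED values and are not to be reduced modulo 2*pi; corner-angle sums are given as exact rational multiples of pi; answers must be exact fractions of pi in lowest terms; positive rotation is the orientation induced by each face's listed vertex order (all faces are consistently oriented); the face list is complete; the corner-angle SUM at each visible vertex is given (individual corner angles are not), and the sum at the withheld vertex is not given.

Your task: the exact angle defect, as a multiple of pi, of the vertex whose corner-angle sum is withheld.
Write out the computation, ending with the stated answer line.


V = 4, E = 6, F = 4; chi = V - E + F = 2
Gauss-Bonnet: total defect = 2*pi*chi = 4*pi; visible defects sum to (13/4)*pi

Answer: defect(P1) = (3/4)*pi


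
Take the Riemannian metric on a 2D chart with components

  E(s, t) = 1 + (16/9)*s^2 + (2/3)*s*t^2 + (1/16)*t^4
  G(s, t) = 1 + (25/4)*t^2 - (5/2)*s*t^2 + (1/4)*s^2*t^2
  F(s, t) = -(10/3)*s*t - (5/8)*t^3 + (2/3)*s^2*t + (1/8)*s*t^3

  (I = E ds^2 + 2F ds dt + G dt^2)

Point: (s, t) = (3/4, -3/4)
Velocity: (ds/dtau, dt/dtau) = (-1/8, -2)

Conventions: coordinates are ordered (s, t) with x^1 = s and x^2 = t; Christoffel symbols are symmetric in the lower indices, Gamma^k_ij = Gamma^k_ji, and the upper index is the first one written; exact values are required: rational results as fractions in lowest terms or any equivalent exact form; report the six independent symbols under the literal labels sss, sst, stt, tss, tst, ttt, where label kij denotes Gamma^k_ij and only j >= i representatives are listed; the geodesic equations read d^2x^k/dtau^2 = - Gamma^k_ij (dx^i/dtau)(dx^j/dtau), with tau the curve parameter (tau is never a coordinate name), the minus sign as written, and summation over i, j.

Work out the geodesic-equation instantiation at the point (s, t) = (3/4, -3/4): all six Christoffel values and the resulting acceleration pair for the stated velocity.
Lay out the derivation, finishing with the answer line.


E = 9425/4096, F = 3723/2048, G = 3625/1024 at the point
E_s = 73/24, E_t = -219/256, F_s = 869/512, F_t = -1547/512, G_s = -153/128, G_t = -867/128
EG - F^2 = 19829/4096;  g^inv = (4096/19829) * [[3625/1024, -3723/2048], [-3723/2048, 9425/4096]]
first-kind symbols [ij,l] = (1/2)(d_i g_jl + d_j g_il - d_l g_ij): [ss,s] = E_s/2 = 73/48, [ss,t] = F_s - E_t/2 = 17/8, [st,s] = E_t/2 = -219/512, [st,t] = G_s/2 = -153/256, [tt,s] = F_t - G_s/2 = -1241/512, [tt,t] = G_t/2 = -867/256
Gamma^s_ij = (G*[ij,s] - F*[ij,t])/(EG - F^2), Gamma^t_ij = (E*[ij,t] - F*[ij,s])/(EG - F^2)
Gamma_sss = 18688/59487, Gamma_sst = -1752/19829, Gamma_stt = -9928/19829, Gamma_tss = 8704/19829, Gamma_tst = -2448/19829, Gamma_ttt = -13872/19829
d^2s/dtau^2 = -(Gamma_sss*(-1/8)^2 + 2*Gamma_sst*(-1/8)*(-2) + Gamma_stt*(-2)^2) = 121472/59487
d^2t/dtau^2 = -(Gamma_tss*(-1/8)^2 + 2*Gamma_tst*(-1/8)*(-2) + Gamma_ttt*(-2)^2) = 56576/19829

Answer: Gamma_sss = 18688/59487, Gamma_sst = -1752/19829, Gamma_stt = -9928/19829, Gamma_tss = 8704/19829, Gamma_tst = -2448/19829, Gamma_ttt = -13872/19829; accelerations (d^2s/dtau^2, d^2t/dtau^2) = (121472/59487, 56576/19829)


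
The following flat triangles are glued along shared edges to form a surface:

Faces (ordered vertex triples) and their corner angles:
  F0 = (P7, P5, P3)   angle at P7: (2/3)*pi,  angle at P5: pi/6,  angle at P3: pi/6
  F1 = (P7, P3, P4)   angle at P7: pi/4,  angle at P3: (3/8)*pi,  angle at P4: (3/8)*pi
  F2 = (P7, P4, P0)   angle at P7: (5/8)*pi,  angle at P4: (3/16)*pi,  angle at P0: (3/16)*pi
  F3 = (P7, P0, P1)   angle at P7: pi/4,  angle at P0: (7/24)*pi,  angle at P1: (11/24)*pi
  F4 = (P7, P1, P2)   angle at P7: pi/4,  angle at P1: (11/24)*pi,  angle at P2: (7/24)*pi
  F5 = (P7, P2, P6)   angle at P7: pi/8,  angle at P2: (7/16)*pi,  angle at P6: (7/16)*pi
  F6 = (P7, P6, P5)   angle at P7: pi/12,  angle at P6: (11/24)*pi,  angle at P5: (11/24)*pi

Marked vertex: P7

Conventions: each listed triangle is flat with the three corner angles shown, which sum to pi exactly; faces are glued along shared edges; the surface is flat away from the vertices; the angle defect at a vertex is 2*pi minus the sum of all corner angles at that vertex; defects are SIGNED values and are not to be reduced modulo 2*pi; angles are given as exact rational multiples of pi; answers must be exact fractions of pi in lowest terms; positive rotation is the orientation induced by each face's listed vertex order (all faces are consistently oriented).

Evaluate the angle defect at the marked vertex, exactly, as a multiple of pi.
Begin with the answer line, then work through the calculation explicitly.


Answer: defect(P7) = -pi/4

Sum of corner angles at P7: (9/4)*pi
defect = 2*pi - (9/4)*pi


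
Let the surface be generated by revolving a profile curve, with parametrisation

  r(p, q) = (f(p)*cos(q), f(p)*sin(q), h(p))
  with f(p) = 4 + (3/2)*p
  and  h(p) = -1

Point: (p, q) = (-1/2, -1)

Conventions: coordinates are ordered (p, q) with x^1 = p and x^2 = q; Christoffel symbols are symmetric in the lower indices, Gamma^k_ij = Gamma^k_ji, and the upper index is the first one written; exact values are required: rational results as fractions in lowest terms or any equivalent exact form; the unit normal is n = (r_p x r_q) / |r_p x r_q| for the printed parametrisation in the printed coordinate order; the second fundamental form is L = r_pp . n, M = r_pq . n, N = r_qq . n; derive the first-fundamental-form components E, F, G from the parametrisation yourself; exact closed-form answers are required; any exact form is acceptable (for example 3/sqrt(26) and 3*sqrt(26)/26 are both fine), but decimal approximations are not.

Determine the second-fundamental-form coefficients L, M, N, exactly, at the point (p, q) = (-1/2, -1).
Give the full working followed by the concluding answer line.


f = 13/4, f' = 3/2, f'' = 0, h' = 0, h'' = 0
E = 9/4, F = 0, G = 169/16; answer radicand W^2 = 9/4
unnormalised second-form numerators: l = 0, m = 0, n = 0; L = l/sqrt(9/4), and similarly M = m/sqrt(W^2), N = n/sqrt(W^2)

Answer: L = 0, M = 0, N = 0


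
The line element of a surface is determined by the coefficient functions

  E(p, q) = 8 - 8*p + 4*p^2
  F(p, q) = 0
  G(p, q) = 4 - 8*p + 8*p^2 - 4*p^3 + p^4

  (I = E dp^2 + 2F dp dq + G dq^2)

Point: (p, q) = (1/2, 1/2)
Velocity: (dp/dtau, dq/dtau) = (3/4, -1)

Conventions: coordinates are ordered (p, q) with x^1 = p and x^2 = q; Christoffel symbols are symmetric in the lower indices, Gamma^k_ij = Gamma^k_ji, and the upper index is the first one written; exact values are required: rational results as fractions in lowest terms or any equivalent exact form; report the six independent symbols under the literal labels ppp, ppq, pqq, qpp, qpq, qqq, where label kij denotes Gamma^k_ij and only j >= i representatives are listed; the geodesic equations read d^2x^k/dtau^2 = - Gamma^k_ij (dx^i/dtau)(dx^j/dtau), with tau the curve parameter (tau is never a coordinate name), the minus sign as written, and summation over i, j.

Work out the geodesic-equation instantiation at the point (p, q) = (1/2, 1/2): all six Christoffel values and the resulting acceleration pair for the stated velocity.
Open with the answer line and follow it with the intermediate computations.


Answer: Gamma_ppp = -2/5, Gamma_ppq = 0, Gamma_pqq = 1/4, Gamma_qpp = 0, Gamma_qpq = -4/5, Gamma_qqq = 0; accelerations (d^2p/dtau^2, d^2q/dtau^2) = (-1/40, -6/5)

E = 5, F = 0, G = 25/16 at the point
E_p = -4, E_q = 0, F_p = 0, F_q = 0, G_p = -5/2, G_q = 0
EG - F^2 = 125/16;  g^inv = (16/125) * [[25/16, 0], [0, 5]]
first-kind symbols [ij,l] = (1/2)(d_i g_jl + d_j g_il - d_l g_ij): [pp,p] = E_p/2 = -2, [pp,q] = F_p - E_q/2 = 0, [pq,p] = E_q/2 = 0, [pq,q] = G_p/2 = -5/4, [qq,p] = F_q - G_p/2 = 5/4, [qq,q] = G_q/2 = 0
Gamma^p_ij = (G*[ij,p] - F*[ij,q])/(EG - F^2), Gamma^q_ij = (E*[ij,q] - F*[ij,p])/(EG - F^2)
Gamma_ppp = -2/5, Gamma_ppq = 0, Gamma_pqq = 1/4, Gamma_qpp = 0, Gamma_qpq = -4/5, Gamma_qqq = 0
d^2p/dtau^2 = -(Gamma_ppp*(3/4)^2 + 2*Gamma_ppq*(3/4)*(-1) + Gamma_pqq*(-1)^2) = -1/40
d^2q/dtau^2 = -(Gamma_qpp*(3/4)^2 + 2*Gamma_qpq*(3/4)*(-1) + Gamma_qqq*(-1)^2) = -6/5


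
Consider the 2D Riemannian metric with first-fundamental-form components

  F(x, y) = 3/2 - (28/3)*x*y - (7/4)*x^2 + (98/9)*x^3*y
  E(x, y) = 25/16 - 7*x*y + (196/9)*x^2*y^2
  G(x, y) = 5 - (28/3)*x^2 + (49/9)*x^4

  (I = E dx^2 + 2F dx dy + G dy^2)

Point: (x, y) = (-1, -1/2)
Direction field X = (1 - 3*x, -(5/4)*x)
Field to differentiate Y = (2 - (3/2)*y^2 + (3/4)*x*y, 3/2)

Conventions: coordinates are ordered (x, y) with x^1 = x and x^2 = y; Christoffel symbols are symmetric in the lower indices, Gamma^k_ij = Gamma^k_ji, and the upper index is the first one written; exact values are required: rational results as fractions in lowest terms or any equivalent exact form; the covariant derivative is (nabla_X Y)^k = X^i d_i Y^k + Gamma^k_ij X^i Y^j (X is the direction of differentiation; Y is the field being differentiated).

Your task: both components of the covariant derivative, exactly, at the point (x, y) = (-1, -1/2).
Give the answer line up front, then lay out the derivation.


Answer: (nabla_X Y)^x = -217489/8336, (nabla_X Y)^y = -2800/521

E = 505/144, F = 19/36, G = 10/9 at the point
E_x = -133/18, E_y = -133/9, F_x = -49/6, F_y = -14/9, G_x = -28/9, G_y = 0
EG - F^2 = 521/144;  g^inv = (144/521) * [[10/9, -19/36], [-19/36, 505/144]]
first-kind symbols [ij,l] = (1/2)(d_i g_jl + d_j g_il - d_l g_ij): [xx,x] = E_x/2 = -133/36, [xx,y] = F_x - E_y/2 = -7/9, [xy,x] = E_y/2 = -133/18, [xy,y] = G_x/2 = -14/9, [yy,x] = F_y - G_x/2 = 0, [yy,y] = G_y/2 = 0
Gamma^x_ij = (G*[ij,x] - F*[ij,y])/(EG - F^2), Gamma^y_ij = (E*[ij,y] - F*[ij,x])/(EG - F^2)
Gamma_xxx = -532/521, Gamma_xxy = -1064/521, Gamma_xyy = 0, Gamma_yxx = -112/521, Gamma_yxy = -224/521, Gamma_yyy = 0
X = (4, 5/4), Y = (2, 3/2) at the point


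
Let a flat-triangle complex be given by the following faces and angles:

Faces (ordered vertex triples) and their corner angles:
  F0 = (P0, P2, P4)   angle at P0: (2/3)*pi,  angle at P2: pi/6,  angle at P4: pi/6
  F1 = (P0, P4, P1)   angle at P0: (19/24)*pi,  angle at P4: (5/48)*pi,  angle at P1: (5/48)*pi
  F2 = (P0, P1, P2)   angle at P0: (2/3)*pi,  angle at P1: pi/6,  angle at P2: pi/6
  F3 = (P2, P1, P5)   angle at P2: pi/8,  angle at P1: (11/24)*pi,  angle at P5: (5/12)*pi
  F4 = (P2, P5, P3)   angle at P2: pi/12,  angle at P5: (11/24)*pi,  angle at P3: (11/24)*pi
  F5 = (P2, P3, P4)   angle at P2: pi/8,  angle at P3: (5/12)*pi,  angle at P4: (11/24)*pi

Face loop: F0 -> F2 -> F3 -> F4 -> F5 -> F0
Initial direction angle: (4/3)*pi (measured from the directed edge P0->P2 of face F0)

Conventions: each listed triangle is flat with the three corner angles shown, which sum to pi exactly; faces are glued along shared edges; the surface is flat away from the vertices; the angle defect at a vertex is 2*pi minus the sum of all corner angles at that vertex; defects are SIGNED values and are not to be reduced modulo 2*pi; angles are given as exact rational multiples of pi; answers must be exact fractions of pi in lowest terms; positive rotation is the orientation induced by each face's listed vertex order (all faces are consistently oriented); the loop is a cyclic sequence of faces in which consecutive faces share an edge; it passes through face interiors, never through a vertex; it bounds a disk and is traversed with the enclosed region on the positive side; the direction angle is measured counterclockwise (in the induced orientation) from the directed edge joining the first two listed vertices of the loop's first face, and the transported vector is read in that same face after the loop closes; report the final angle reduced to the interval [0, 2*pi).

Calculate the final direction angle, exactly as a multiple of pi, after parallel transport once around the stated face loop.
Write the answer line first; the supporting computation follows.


Answer: final direction angle = (2/3)*pi

enclosed vertex P2: corner angles sum to (2/3)*pi, defect = 2*pi - (2/3)*pi = (4/3)*pi
holonomy = initial angle + sum of enclosed defects (mod 2*pi), positive in the induced orientation
final angle = (4/3)*pi + (4/3)*pi = (2/3)*pi (mod 2*pi)
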